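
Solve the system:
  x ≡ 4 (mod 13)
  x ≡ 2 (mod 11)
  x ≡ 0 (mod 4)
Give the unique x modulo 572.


Moduli 13, 11, 4 are pairwise coprime; by CRT there is a unique solution modulo M = 13 · 11 · 4 = 572.
Solve pairwise, accumulating the modulus:
  Start with x ≡ 4 (mod 13).
  Combine with x ≡ 2 (mod 11): since gcd(13, 11) = 1, we get a unique residue mod 143.
    Write x = 4 + 13·t and substitute into x ≡ 2 (mod 11): 13·t ≡ 2 − 4 = -2 (mod 11).
    Reduce coefficients mod 11: 2·t ≡ 9 (mod 11).
    The inverse of 2 mod 11 is 6 (since 2·6 = 12 = 1·11 + 1), so t ≡ 6·9 = 54 ≡ 10 (mod 11).
    Then x = 4 + 13·10 = 134, valid modulo lcm(13, 11) = 143: x ≡ 134 (mod 143).
  Combine with x ≡ 0 (mod 4): since gcd(143, 4) = 1, we get a unique residue mod 572.
    Write x = 134 + 143·t and substitute into x ≡ 0 (mod 4): 143·t ≡ 0 − 134 = -134 (mod 4).
    Reduce coefficients mod 4: 3·t ≡ 2 (mod 4).
    The inverse of 3 mod 4 is 3 (since 3·3 = 9 = 2·4 + 1), so t ≡ 3·2 = 6 ≡ 2 (mod 4).
    Then x = 134 + 143·2 = 420, valid modulo lcm(143, 4) = 572: x ≡ 420 (mod 572).
Verify: 420 mod 13 = 4 ✓, 420 mod 11 = 2 ✓, 420 mod 4 = 0 ✓.

x ≡ 420 (mod 572).


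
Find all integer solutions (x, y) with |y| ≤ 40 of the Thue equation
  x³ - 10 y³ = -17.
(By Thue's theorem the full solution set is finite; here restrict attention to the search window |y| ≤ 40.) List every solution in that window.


The equation is x³ - 10y³ = -17. For fixed y, x³ = 10·y³ − 17, so a solution requires the RHS to be a perfect cube.
Strategy: iterate y from -40 to 40, compute RHS = 10·y³ − 17, and check whether it is a (positive or negative) perfect cube.
Check small values of y:
  y = 0: RHS = -17 is not a perfect cube.
  y = 1: RHS = -7 is not a perfect cube.
  y = -1: RHS = -27 = (-3)³ ⇒ x = -3 works.
  y = 2: RHS = 63 is not a perfect cube.
  y = -2: RHS = -97 is not a perfect cube.
  y = 3: RHS = 253 is not a perfect cube.
  y = -3: RHS = -287 is not a perfect cube.
Continuing the search up to |y| = 40 finds no further solutions beyond those listed.
Collected solutions: (-3, -1).

Solutions (with |y| ≤ 40): (-3, -1).


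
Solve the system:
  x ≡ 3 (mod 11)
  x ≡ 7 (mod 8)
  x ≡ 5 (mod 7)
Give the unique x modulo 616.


Moduli 11, 8, 7 are pairwise coprime; by CRT there is a unique solution modulo M = 11 · 8 · 7 = 616.
Solve pairwise, accumulating the modulus:
  Start with x ≡ 3 (mod 11).
  Combine with x ≡ 7 (mod 8): since gcd(11, 8) = 1, we get a unique residue mod 88.
    Write x = 3 + 11·t and substitute into x ≡ 7 (mod 8): 11·t ≡ 7 − 3 = 4 (mod 8).
    Reduce coefficients mod 8: 3·t ≡ 4 (mod 8).
    The inverse of 3 mod 8 is 3 (since 3·3 = 9 = 1·8 + 1), so t ≡ 3·4 = 12 ≡ 4 (mod 8).
    Then x = 3 + 11·4 = 47, valid modulo lcm(11, 8) = 88: x ≡ 47 (mod 88).
  Combine with x ≡ 5 (mod 7): since gcd(88, 7) = 1, we get a unique residue mod 616.
    Write x = 47 + 88·t and substitute into x ≡ 5 (mod 7): 88·t ≡ 5 − 47 = -42 (mod 7).
    Reduce coefficients mod 7: 4·t ≡ 0 (mod 7).
    The inverse of 4 mod 7 is 2 (since 4·2 = 8 = 1·7 + 1), so t ≡ 2·0 = 0 ≡ 0 (mod 7).
    Then x = 47 + 88·0 = 47, valid modulo lcm(88, 7) = 616: x ≡ 47 (mod 616).
Verify: 47 mod 11 = 3 ✓, 47 mod 8 = 7 ✓, 47 mod 7 = 5 ✓.

x ≡ 47 (mod 616).


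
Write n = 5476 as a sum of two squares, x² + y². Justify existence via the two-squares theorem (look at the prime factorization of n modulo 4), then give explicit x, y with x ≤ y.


Step 1: Factor n = 5476 = 2^2 · 37^2.
Step 2: Check the mod-4 condition on each prime factor: 2 = 2 (special); 37 ≡ 1 (mod 4), exponent 2.
All primes ≡ 3 (mod 4) appear to even exponent (or don't appear), so by the two-squares theorem n IS expressible as a sum of two squares.
Step 3: Build a representation. Group n = k² · m with k = 2 and m = 37 · 37 = 1369 (a product of primes ≡ 1 (mod 4)); a representation of m scales to one of n via (k·x)² + (k·y)² = k²(x² + y²). Each prime p ≡ 1 (mod 4) is itself a sum of two squares; find a² by testing p − a² for a perfect square:
  37: 37 − 1² = 36 = 6² ⇒ 37 = 1² + 6².
  Combine using the Brahmagupta–Fibonacci identity (a² + b²)(c² + d²) = (ac − bd)² + (ad + bc)² = (ac + bd)² + (ad − bc)²:
  37 · 37 = 1369: from (1² + 6²)(1² + 6²), take (1·1 − 6·6, 1·6 + 6·1) = (1 − 36, 6 + 6) = (-35, 12); dropping signs (only squares matter) gives (35, 12); check 35² + 12² = 1225 + 144 = 1369 ✓.
  Scale by k = 2: (2·35, 2·12) = (70, 24).
Step 4: Order so x ≤ y and verify: 24² + 70² = 576 + 4900 = 5476 = n. ✓

n = 5476 = 24² + 70² (one valid representation with x ≤ y).


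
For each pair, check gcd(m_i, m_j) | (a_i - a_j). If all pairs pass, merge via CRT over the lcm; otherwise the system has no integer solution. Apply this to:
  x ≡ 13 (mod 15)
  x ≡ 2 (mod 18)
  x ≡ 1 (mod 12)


Moduli 15, 18, 12 are not pairwise coprime, so CRT works modulo lcm(m_i) when all pairwise compatibility conditions hold.
Pairwise compatibility: gcd(m_i, m_j) must divide a_i - a_j for every pair.
Merge one congruence at a time:
  Start: x ≡ 13 (mod 15).
  Combine with x ≡ 2 (mod 18): gcd(15, 18) = 3, and 2 - 13 = -11 is NOT divisible by 3.
    ⇒ system is inconsistent (no integer solution).

No solution (the system is inconsistent).


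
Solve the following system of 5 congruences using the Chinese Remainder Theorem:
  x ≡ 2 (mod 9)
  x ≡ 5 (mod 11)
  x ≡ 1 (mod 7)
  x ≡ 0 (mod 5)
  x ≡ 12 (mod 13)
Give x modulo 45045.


Product of moduli M = 9 · 11 · 7 · 5 · 13 = 45045.
Merge one congruence at a time:
  Start: x ≡ 2 (mod 9).
  Combine with x ≡ 5 (mod 11); new modulus lcm = 99.
    Write x = 2 + 9·t and substitute into x ≡ 5 (mod 11): 9·t ≡ 5 − 2 = 3 (mod 11).
    The inverse of 9 mod 11 is 5 (since 9·5 = 45 = 4·11 + 1), so t ≡ 5·3 = 15 ≡ 4 (mod 11).
    Then x = 2 + 9·4 = 38, valid modulo lcm(9, 11) = 99: x ≡ 38 (mod 99).
  Combine with x ≡ 1 (mod 7); new modulus lcm = 693.
    Write x = 38 + 99·t and substitute into x ≡ 1 (mod 7): 99·t ≡ 1 − 38 = -37 (mod 7).
    Reduce coefficients mod 7: 1·t ≡ 5 (mod 7).
    So t ≡ 5 (mod 7).
    Then x = 38 + 99·5 = 533, valid modulo lcm(99, 7) = 693: x ≡ 533 (mod 693).
  Combine with x ≡ 0 (mod 5); new modulus lcm = 3465.
    Write x = 533 + 693·t and substitute into x ≡ 0 (mod 5): 693·t ≡ 0 − 533 = -533 (mod 5).
    Reduce coefficients mod 5: 3·t ≡ 2 (mod 5).
    The inverse of 3 mod 5 is 2 (since 3·2 = 6 = 1·5 + 1), so t ≡ 2·2 = 4 ≡ 4 (mod 5).
    Then x = 533 + 693·4 = 3305, valid modulo lcm(693, 5) = 3465: x ≡ 3305 (mod 3465).
  Combine with x ≡ 12 (mod 13); new modulus lcm = 45045.
    Write x = 3305 + 3465·t and substitute into x ≡ 12 (mod 13): 3465·t ≡ 12 − 3305 = -3293 (mod 13).
    Reduce coefficients mod 13: 7·t ≡ 9 (mod 13).
    The inverse of 7 mod 13 is 2 (since 7·2 = 14 = 1·13 + 1), so t ≡ 2·9 = 18 ≡ 5 (mod 13).
    Then x = 3305 + 3465·5 = 20630, valid modulo lcm(3465, 13) = 45045: x ≡ 20630 (mod 45045).
Verify against each original: 20630 mod 9 = 2, 20630 mod 11 = 5, 20630 mod 7 = 1, 20630 mod 5 = 0, 20630 mod 13 = 12.

x ≡ 20630 (mod 45045).


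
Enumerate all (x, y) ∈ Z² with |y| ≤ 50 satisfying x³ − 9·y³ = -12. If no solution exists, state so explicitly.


The equation is x³ - 9y³ = -12. For fixed y, x³ = 9·y³ − 12, so a solution requires the RHS to be a perfect cube.
Strategy: iterate y from -50 to 50, compute RHS = 9·y³ − 12, and check whether it is a (positive or negative) perfect cube.
Check small values of y:
  y = 0: RHS = -12 is not a perfect cube.
  y = 1: RHS = -3 is not a perfect cube.
  y = -1: RHS = -21 is not a perfect cube.
  y = 2: RHS = 60 is not a perfect cube.
  y = -2: RHS = -84 is not a perfect cube.
  y = 3: RHS = 231 is not a perfect cube.
  y = -3: RHS = -255 is not a perfect cube.
Continuing the search up to |y| = 50 finds no solutions either.
No (x, y) in the scanned range satisfies the equation.

No integer solutions with |y| ≤ 50.


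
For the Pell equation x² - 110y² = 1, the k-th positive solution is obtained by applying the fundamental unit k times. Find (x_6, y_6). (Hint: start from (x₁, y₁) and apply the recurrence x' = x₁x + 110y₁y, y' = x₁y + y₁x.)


Step 1: Find the fundamental solution (x₁, y₁) of x² - 110y² = 1.
  Expand √110 as a continued fraction. a₀ = ⌊√110⌋ = 10; iterate m_{k+1} = d_k·a_k − m_k, d_{k+1} = (110 − m_{k+1}²)/d_k, a_{k+1} = ⌊(a₀ + m_{k+1})/d_{k+1}⌋ (starting m₀ = 0, d₀ = 1), with convergents p_k = a_k·p_{k-1} + p_{k-2}, q_k = a_k·q_{k-1} + q_{k-2} (p₋₁ = 1, q₋₁ = 0):
  k = 0: a₀ = 10; p₀/q₀ = 10/1; p₀² − 110·q₀² = 100 − 110 = -10.
  k = 1: m = 10, d = 10, a = ⌊(10 + 10)/10⌋ = 2; p/q = (2·10 + 1)/(2·1 + 0) = 21/2; p² − 110·q² = 441 − 440 = 1.
  The first convergent with p² − 110·q² = 1 gives the fundamental solution (x₁, y₁) = (21, 2).
Step 2: Apply the recurrence (x_{n+1}, y_{n+1}) = (x₁x_n + 110y₁y_n, x₁y_n + y₁x_n) repeatedly.
  From (x_1, y_1) = (21, 2): x_2 = 21·21 + 110·2·2 = 881; y_2 = 21·2 + 2·21 = 84.
  From (x_2, y_2) = (881, 84): x_3 = 21·881 + 110·2·84 = 36981; y_3 = 21·84 + 2·881 = 3526.
  From (x_3, y_3) = (36981, 3526): x_4 = 21·36981 + 110·2·3526 = 1552321; y_4 = 21·3526 + 2·36981 = 148008.
  From (x_4, y_4) = (1552321, 148008): x_5 = 21·1552321 + 110·2·148008 = 65160501; y_5 = 21·148008 + 2·1552321 = 6212810.
  From (x_5, y_5) = (65160501, 6212810): x_6 = 21·65160501 + 110·2·6212810 = 2735188721; y_6 = 21·6212810 + 2·65160501 = 260790012.
Step 3: Verify x_6² - 110·y_6² = 7481257339485615841 - 7481257339485615840 = 1 (should be 1). ✓

(x_1, y_1) = (21, 2); (x_6, y_6) = (2735188721, 260790012).


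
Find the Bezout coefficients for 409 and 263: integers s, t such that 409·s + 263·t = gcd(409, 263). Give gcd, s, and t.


Euclidean algorithm on (409, 263) — divide until remainder is 0:
  409 = 1 · 263 + 146
  263 = 1 · 146 + 117
  146 = 1 · 117 + 29
  117 = 4 · 29 + 1
  29 = 29 · 1 + 0
gcd(409, 263) = 1.
Track Bezout coefficients alongside the remainders: start with r₀ = 409 = a·1 + b·0 (s = 1, t = 0) and r₁ = 263 = a·0 + b·1 (s = 0, t = 1); each new remainder r_{k+1} = r_{k-1} − q_k·r_k inherits s_{k+1} = s_{k-1} − q_k·s_k, t_{k+1} = t_{k-1} − q_k·t_k, so r_k = a·s_k + b·t_k at every step:
  q = 1: r = 146, s = 1 − 1·0 = 1, t = 0 − 1·1 = -1  (check: 409·1 + 263·(-1) = 146)
  q = 1: r = 117, s = 0 − 1·1 = -1, t = 1 − 1·(-1) = 2  (check: 409·(-1) + 263·2 = 117)
  q = 1: r = 29, s = 1 − 1·(-1) = 2, t = -1 − 1·2 = -3  (check: 409·2 + 263·(-3) = 29)
  q = 4: r = 1, s = -1 − 4·2 = -9, t = 2 − 4·(-3) = 14  (check: 409·(-9) + 263·14 = 1)
The row with r = 1 (the gcd) gives the Bezout coefficients s = -9, t = 14.
Result: 409 · (-9) + 263 · (14) = 1.

gcd(409, 263) = 1; s = -9, t = 14 (check: 409·(-9) + 263·14 = 1).


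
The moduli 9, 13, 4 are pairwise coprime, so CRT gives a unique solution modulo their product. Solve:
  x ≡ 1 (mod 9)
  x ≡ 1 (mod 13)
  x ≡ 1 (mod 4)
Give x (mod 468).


Moduli 9, 13, 4 are pairwise coprime; by CRT there is a unique solution modulo M = 9 · 13 · 4 = 468.
Solve pairwise, accumulating the modulus:
  Start with x ≡ 1 (mod 9).
  Combine with x ≡ 1 (mod 13): since gcd(9, 13) = 1, we get a unique residue mod 117.
    Write x = 1 + 9·t and substitute into x ≡ 1 (mod 13): 9·t ≡ 1 − 1 = 0 (mod 13).
    The inverse of 9 mod 13 is 3 (since 9·3 = 27 = 2·13 + 1), so t ≡ 3·0 = 0 ≡ 0 (mod 13).
    Then x = 1 + 9·0 = 1, valid modulo lcm(9, 13) = 117: x ≡ 1 (mod 117).
  Combine with x ≡ 1 (mod 4): since gcd(117, 4) = 1, we get a unique residue mod 468.
    Write x = 1 + 117·t and substitute into x ≡ 1 (mod 4): 117·t ≡ 1 − 1 = 0 (mod 4).
    Reduce coefficients mod 4: 1·t ≡ 0 (mod 4).
    So t ≡ 0 (mod 4).
    Then x = 1 + 117·0 = 1, valid modulo lcm(117, 4) = 468: x ≡ 1 (mod 468).
Verify: 1 mod 9 = 1 ✓, 1 mod 13 = 1 ✓, 1 mod 4 = 1 ✓.

x ≡ 1 (mod 468).


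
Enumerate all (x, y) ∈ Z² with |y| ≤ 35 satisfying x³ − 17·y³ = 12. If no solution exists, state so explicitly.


The equation is x³ - 17y³ = 12. For fixed y, x³ = 17·y³ + 12, so a solution requires the RHS to be a perfect cube.
Strategy: iterate y from -35 to 35, compute RHS = 17·y³ + 12, and check whether it is a (positive or negative) perfect cube.
Check small values of y:
  y = 0: RHS = 12 is not a perfect cube.
  y = 1: RHS = 29 is not a perfect cube.
  y = -1: RHS = -5 is not a perfect cube.
  y = 2: RHS = 148 is not a perfect cube.
  y = -2: RHS = -124 is not a perfect cube.
  y = 3: RHS = 471 is not a perfect cube.
  y = -3: RHS = -447 is not a perfect cube.
Continuing the search up to |y| = 35 finds no solutions either.
No (x, y) in the scanned range satisfies the equation.

No integer solutions with |y| ≤ 35.


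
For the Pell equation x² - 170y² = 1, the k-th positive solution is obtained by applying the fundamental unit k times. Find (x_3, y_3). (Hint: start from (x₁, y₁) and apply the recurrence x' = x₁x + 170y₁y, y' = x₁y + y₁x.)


Step 1: Find the fundamental solution (x₁, y₁) of x² - 170y² = 1.
  Expand √170 as a continued fraction. a₀ = ⌊√170⌋ = 13; iterate m_{k+1} = d_k·a_k − m_k, d_{k+1} = (170 − m_{k+1}²)/d_k, a_{k+1} = ⌊(a₀ + m_{k+1})/d_{k+1}⌋ (starting m₀ = 0, d₀ = 1), with convergents p_k = a_k·p_{k-1} + p_{k-2}, q_k = a_k·q_{k-1} + q_{k-2} (p₋₁ = 1, q₋₁ = 0):
  k = 0: a₀ = 13; p₀/q₀ = 13/1; p₀² − 170·q₀² = 169 − 170 = -1.
  k = 1: m = 13, d = 1, a = ⌊(13 + 13)/1⌋ = 26; p/q = (26·13 + 1)/(26·1 + 0) = 339/26; p² − 170·q² = 114921 − 114920 = 1.
  The first convergent with p² − 170·q² = 1 gives the fundamental solution (x₁, y₁) = (339, 26).
Step 2: Apply the recurrence (x_{n+1}, y_{n+1}) = (x₁x_n + 170y₁y_n, x₁y_n + y₁x_n) repeatedly.
  From (x_1, y_1) = (339, 26): x_2 = 339·339 + 170·26·26 = 229841; y_2 = 339·26 + 26·339 = 17628.
  From (x_2, y_2) = (229841, 17628): x_3 = 339·229841 + 170·26·17628 = 155831859; y_3 = 339·17628 + 26·229841 = 11951758.
Step 3: Verify x_3² - 170·y_3² = 24283568279395881 - 24283568279395880 = 1 (should be 1). ✓

(x_1, y_1) = (339, 26); (x_3, y_3) = (155831859, 11951758).


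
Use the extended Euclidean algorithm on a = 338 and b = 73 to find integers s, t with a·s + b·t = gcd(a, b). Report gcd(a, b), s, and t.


Euclidean algorithm on (338, 73) — divide until remainder is 0:
  338 = 4 · 73 + 46
  73 = 1 · 46 + 27
  46 = 1 · 27 + 19
  27 = 1 · 19 + 8
  19 = 2 · 8 + 3
  8 = 2 · 3 + 2
  3 = 1 · 2 + 1
  2 = 2 · 1 + 0
gcd(338, 73) = 1.
Track Bezout coefficients alongside the remainders: start with r₀ = 338 = a·1 + b·0 (s = 1, t = 0) and r₁ = 73 = a·0 + b·1 (s = 0, t = 1); each new remainder r_{k+1} = r_{k-1} − q_k·r_k inherits s_{k+1} = s_{k-1} − q_k·s_k, t_{k+1} = t_{k-1} − q_k·t_k, so r_k = a·s_k + b·t_k at every step:
  q = 4: r = 46, s = 1 − 4·0 = 1, t = 0 − 4·1 = -4  (check: 338·1 + 73·(-4) = 46)
  q = 1: r = 27, s = 0 − 1·1 = -1, t = 1 − 1·(-4) = 5  (check: 338·(-1) + 73·5 = 27)
  q = 1: r = 19, s = 1 − 1·(-1) = 2, t = -4 − 1·5 = -9  (check: 338·2 + 73·(-9) = 19)
  q = 1: r = 8, s = -1 − 1·2 = -3, t = 5 − 1·(-9) = 14  (check: 338·(-3) + 73·14 = 8)
  q = 2: r = 3, s = 2 − 2·(-3) = 8, t = -9 − 2·14 = -37  (check: 338·8 + 73·(-37) = 3)
  q = 2: r = 2, s = -3 − 2·8 = -19, t = 14 − 2·(-37) = 88  (check: 338·(-19) + 73·88 = 2)
  q = 1: r = 1, s = 8 − 1·(-19) = 27, t = -37 − 1·88 = -125  (check: 338·27 + 73·(-125) = 1)
The row with r = 1 (the gcd) gives the Bezout coefficients s = 27, t = -125.
Result: 338 · (27) + 73 · (-125) = 1.

gcd(338, 73) = 1; s = 27, t = -125 (check: 338·27 + 73·(-125) = 1).


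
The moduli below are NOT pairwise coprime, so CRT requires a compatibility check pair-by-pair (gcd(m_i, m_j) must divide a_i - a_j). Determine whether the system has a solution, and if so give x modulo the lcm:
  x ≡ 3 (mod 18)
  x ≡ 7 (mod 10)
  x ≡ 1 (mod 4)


Moduli 18, 10, 4 are not pairwise coprime, so CRT works modulo lcm(m_i) when all pairwise compatibility conditions hold.
Pairwise compatibility: gcd(m_i, m_j) must divide a_i - a_j for every pair.
Merge one congruence at a time:
  Start: x ≡ 3 (mod 18).
  Combine with x ≡ 7 (mod 10): gcd(18, 10) = 2; 7 - 3 = 4, which IS divisible by 2, so compatible.
    Write x = 3 + 18·t and substitute into x ≡ 7 (mod 10): 18·t ≡ 7 − 3 = 4 (mod 10).
    Divide the congruence (and modulus) by g = 2: 9·t ≡ 2 (mod 5).
    Reduce coefficients mod 5: 4·t ≡ 2 (mod 5).
    The inverse of 4 mod 5 is 4 (since 4·4 = 16 = 3·5 + 1), so t ≡ 4·2 = 8 ≡ 3 (mod 5).
    Then x = 3 + 18·3 = 57, valid modulo lcm(18, 10) = 90: x ≡ 57 (mod 90).
  Combine with x ≡ 1 (mod 4): gcd(90, 4) = 2; 1 - 57 = -56, which IS divisible by 2, so compatible.
    Write x = 57 + 90·t and substitute into x ≡ 1 (mod 4): 90·t ≡ 1 − 57 = -56 (mod 4).
    Divide the congruence (and modulus) by g = 2: 45·t ≡ -28 (mod 2).
    Reduce coefficients mod 2: 1·t ≡ 0 (mod 2).
    So t ≡ 0 (mod 2).
    Then x = 57 + 90·0 = 57, valid modulo lcm(90, 4) = 180: x ≡ 57 (mod 180).
Verify: 57 mod 18 = 3, 57 mod 10 = 7, 57 mod 4 = 1.

x ≡ 57 (mod 180).


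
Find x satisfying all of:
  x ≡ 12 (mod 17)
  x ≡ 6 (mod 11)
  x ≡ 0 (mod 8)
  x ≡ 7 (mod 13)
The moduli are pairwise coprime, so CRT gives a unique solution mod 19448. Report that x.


Product of moduli M = 17 · 11 · 8 · 13 = 19448.
Merge one congruence at a time:
  Start: x ≡ 12 (mod 17).
  Combine with x ≡ 6 (mod 11); new modulus lcm = 187.
    Write x = 12 + 17·t and substitute into x ≡ 6 (mod 11): 17·t ≡ 6 − 12 = -6 (mod 11).
    Reduce coefficients mod 11: 6·t ≡ 5 (mod 11).
    The inverse of 6 mod 11 is 2 (since 6·2 = 12 = 1·11 + 1), so t ≡ 2·5 = 10 ≡ 10 (mod 11).
    Then x = 12 + 17·10 = 182, valid modulo lcm(17, 11) = 187: x ≡ 182 (mod 187).
  Combine with x ≡ 0 (mod 8); new modulus lcm = 1496.
    Write x = 182 + 187·t and substitute into x ≡ 0 (mod 8): 187·t ≡ 0 − 182 = -182 (mod 8).
    Reduce coefficients mod 8: 3·t ≡ 2 (mod 8).
    The inverse of 3 mod 8 is 3 (since 3·3 = 9 = 1·8 + 1), so t ≡ 3·2 = 6 ≡ 6 (mod 8).
    Then x = 182 + 187·6 = 1304, valid modulo lcm(187, 8) = 1496: x ≡ 1304 (mod 1496).
  Combine with x ≡ 7 (mod 13); new modulus lcm = 19448.
    Write x = 1304 + 1496·t and substitute into x ≡ 7 (mod 13): 1496·t ≡ 7 − 1304 = -1297 (mod 13).
    Reduce coefficients mod 13: 1·t ≡ 3 (mod 13).
    So t ≡ 3 (mod 13).
    Then x = 1304 + 1496·3 = 5792, valid modulo lcm(1496, 13) = 19448: x ≡ 5792 (mod 19448).
Verify against each original: 5792 mod 17 = 12, 5792 mod 11 = 6, 5792 mod 8 = 0, 5792 mod 13 = 7.

x ≡ 5792 (mod 19448).


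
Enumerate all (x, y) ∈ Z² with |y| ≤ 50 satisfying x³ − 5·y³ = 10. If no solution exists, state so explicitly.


The equation is x³ - 5y³ = 10. For fixed y, x³ = 5·y³ + 10, so a solution requires the RHS to be a perfect cube.
Strategy: iterate y from -50 to 50, compute RHS = 5·y³ + 10, and check whether it is a (positive or negative) perfect cube.
Check small values of y:
  y = 0: RHS = 10 is not a perfect cube.
  y = 1: RHS = 15 is not a perfect cube.
  y = -1: RHS = 5 is not a perfect cube.
  y = 2: RHS = 50 is not a perfect cube.
  y = -2: RHS = -30 is not a perfect cube.
  y = 3: RHS = 145 is not a perfect cube.
  y = -3: RHS = -125 = (-5)³ ⇒ x = -5 works.
Continuing the search up to |y| = 50 finds no further solutions beyond those listed.
Collected solutions: (-5, -3).

Solutions (with |y| ≤ 50): (-5, -3).


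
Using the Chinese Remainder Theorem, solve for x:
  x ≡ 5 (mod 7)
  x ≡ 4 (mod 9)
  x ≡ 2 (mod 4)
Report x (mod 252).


Moduli 7, 9, 4 are pairwise coprime; by CRT there is a unique solution modulo M = 7 · 9 · 4 = 252.
Solve pairwise, accumulating the modulus:
  Start with x ≡ 5 (mod 7).
  Combine with x ≡ 4 (mod 9): since gcd(7, 9) = 1, we get a unique residue mod 63.
    Write x = 5 + 7·t and substitute into x ≡ 4 (mod 9): 7·t ≡ 4 − 5 = -1 (mod 9).
    Reduce coefficients mod 9: 7·t ≡ 8 (mod 9).
    The inverse of 7 mod 9 is 4 (since 7·4 = 28 = 3·9 + 1), so t ≡ 4·8 = 32 ≡ 5 (mod 9).
    Then x = 5 + 7·5 = 40, valid modulo lcm(7, 9) = 63: x ≡ 40 (mod 63).
  Combine with x ≡ 2 (mod 4): since gcd(63, 4) = 1, we get a unique residue mod 252.
    Write x = 40 + 63·t and substitute into x ≡ 2 (mod 4): 63·t ≡ 2 − 40 = -38 (mod 4).
    Reduce coefficients mod 4: 3·t ≡ 2 (mod 4).
    The inverse of 3 mod 4 is 3 (since 3·3 = 9 = 2·4 + 1), so t ≡ 3·2 = 6 ≡ 2 (mod 4).
    Then x = 40 + 63·2 = 166, valid modulo lcm(63, 4) = 252: x ≡ 166 (mod 252).
Verify: 166 mod 7 = 5 ✓, 166 mod 9 = 4 ✓, 166 mod 4 = 2 ✓.

x ≡ 166 (mod 252).


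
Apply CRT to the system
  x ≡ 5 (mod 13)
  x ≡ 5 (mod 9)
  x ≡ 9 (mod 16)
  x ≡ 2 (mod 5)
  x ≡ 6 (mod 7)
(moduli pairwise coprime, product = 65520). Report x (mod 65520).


Product of moduli M = 13 · 9 · 16 · 5 · 7 = 65520.
Merge one congruence at a time:
  Start: x ≡ 5 (mod 13).
  Combine with x ≡ 5 (mod 9); new modulus lcm = 117.
    Write x = 5 + 13·t and substitute into x ≡ 5 (mod 9): 13·t ≡ 5 − 5 = 0 (mod 9).
    Reduce coefficients mod 9: 4·t ≡ 0 (mod 9).
    The inverse of 4 mod 9 is 7 (since 4·7 = 28 = 3·9 + 1), so t ≡ 7·0 = 0 ≡ 0 (mod 9).
    Then x = 5 + 13·0 = 5, valid modulo lcm(13, 9) = 117: x ≡ 5 (mod 117).
  Combine with x ≡ 9 (mod 16); new modulus lcm = 1872.
    Write x = 5 + 117·t and substitute into x ≡ 9 (mod 16): 117·t ≡ 9 − 5 = 4 (mod 16).
    Reduce coefficients mod 16: 5·t ≡ 4 (mod 16).
    The inverse of 5 mod 16 is 13 (since 5·13 = 65 = 4·16 + 1), so t ≡ 13·4 = 52 ≡ 4 (mod 16).
    Then x = 5 + 117·4 = 473, valid modulo lcm(117, 16) = 1872: x ≡ 473 (mod 1872).
  Combine with x ≡ 2 (mod 5); new modulus lcm = 9360.
    Write x = 473 + 1872·t and substitute into x ≡ 2 (mod 5): 1872·t ≡ 2 − 473 = -471 (mod 5).
    Reduce coefficients mod 5: 2·t ≡ 4 (mod 5).
    The inverse of 2 mod 5 is 3 (since 2·3 = 6 = 1·5 + 1), so t ≡ 3·4 = 12 ≡ 2 (mod 5).
    Then x = 473 + 1872·2 = 4217, valid modulo lcm(1872, 5) = 9360: x ≡ 4217 (mod 9360).
  Combine with x ≡ 6 (mod 7); new modulus lcm = 65520.
    Write x = 4217 + 9360·t and substitute into x ≡ 6 (mod 7): 9360·t ≡ 6 − 4217 = -4211 (mod 7).
    Reduce coefficients mod 7: 1·t ≡ 3 (mod 7).
    So t ≡ 3 (mod 7).
    Then x = 4217 + 9360·3 = 32297, valid modulo lcm(9360, 7) = 65520: x ≡ 32297 (mod 65520).
Verify against each original: 32297 mod 13 = 5, 32297 mod 9 = 5, 32297 mod 16 = 9, 32297 mod 5 = 2, 32297 mod 7 = 6.

x ≡ 32297 (mod 65520).


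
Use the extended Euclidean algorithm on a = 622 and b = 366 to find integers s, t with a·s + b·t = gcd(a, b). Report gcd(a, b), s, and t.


Euclidean algorithm on (622, 366) — divide until remainder is 0:
  622 = 1 · 366 + 256
  366 = 1 · 256 + 110
  256 = 2 · 110 + 36
  110 = 3 · 36 + 2
  36 = 18 · 2 + 0
gcd(622, 366) = 2.
Track Bezout coefficients alongside the remainders: start with r₀ = 622 = a·1 + b·0 (s = 1, t = 0) and r₁ = 366 = a·0 + b·1 (s = 0, t = 1); each new remainder r_{k+1} = r_{k-1} − q_k·r_k inherits s_{k+1} = s_{k-1} − q_k·s_k, t_{k+1} = t_{k-1} − q_k·t_k, so r_k = a·s_k + b·t_k at every step:
  q = 1: r = 256, s = 1 − 1·0 = 1, t = 0 − 1·1 = -1  (check: 622·1 + 366·(-1) = 256)
  q = 1: r = 110, s = 0 − 1·1 = -1, t = 1 − 1·(-1) = 2  (check: 622·(-1) + 366·2 = 110)
  q = 2: r = 36, s = 1 − 2·(-1) = 3, t = -1 − 2·2 = -5  (check: 622·3 + 366·(-5) = 36)
  q = 3: r = 2, s = -1 − 3·3 = -10, t = 2 − 3·(-5) = 17  (check: 622·(-10) + 366·17 = 2)
The row with r = 2 (the gcd) gives the Bezout coefficients s = -10, t = 17.
Result: 622 · (-10) + 366 · (17) = 2.

gcd(622, 366) = 2; s = -10, t = 17 (check: 622·(-10) + 366·17 = 2).


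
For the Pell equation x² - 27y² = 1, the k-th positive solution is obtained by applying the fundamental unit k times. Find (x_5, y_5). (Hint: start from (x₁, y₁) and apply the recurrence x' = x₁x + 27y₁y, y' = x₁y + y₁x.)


Step 1: Find the fundamental solution (x₁, y₁) of x² - 27y² = 1.
  Expand √27 as a continued fraction. a₀ = ⌊√27⌋ = 5; iterate m_{k+1} = d_k·a_k − m_k, d_{k+1} = (27 − m_{k+1}²)/d_k, a_{k+1} = ⌊(a₀ + m_{k+1})/d_{k+1}⌋ (starting m₀ = 0, d₀ = 1), with convergents p_k = a_k·p_{k-1} + p_{k-2}, q_k = a_k·q_{k-1} + q_{k-2} (p₋₁ = 1, q₋₁ = 0):
  k = 0: a₀ = 5; p₀/q₀ = 5/1; p₀² − 27·q₀² = 25 − 27 = -2.
  k = 1: m = 5, d = 2, a = ⌊(5 + 5)/2⌋ = 5; p/q = (5·5 + 1)/(5·1 + 0) = 26/5; p² − 27·q² = 676 − 675 = 1.
  The first convergent with p² − 27·q² = 1 gives the fundamental solution (x₁, y₁) = (26, 5).
Step 2: Apply the recurrence (x_{n+1}, y_{n+1}) = (x₁x_n + 27y₁y_n, x₁y_n + y₁x_n) repeatedly.
  From (x_1, y_1) = (26, 5): x_2 = 26·26 + 27·5·5 = 1351; y_2 = 26·5 + 5·26 = 260.
  From (x_2, y_2) = (1351, 260): x_3 = 26·1351 + 27·5·260 = 70226; y_3 = 26·260 + 5·1351 = 13515.
  From (x_3, y_3) = (70226, 13515): x_4 = 26·70226 + 27·5·13515 = 3650401; y_4 = 26·13515 + 5·70226 = 702520.
  From (x_4, y_4) = (3650401, 702520): x_5 = 26·3650401 + 27·5·702520 = 189750626; y_5 = 26·702520 + 5·3650401 = 36517525.
Step 3: Verify x_5² - 27·y_5² = 36005300067391876 - 36005300067391875 = 1 (should be 1). ✓

(x_1, y_1) = (26, 5); (x_5, y_5) = (189750626, 36517525).


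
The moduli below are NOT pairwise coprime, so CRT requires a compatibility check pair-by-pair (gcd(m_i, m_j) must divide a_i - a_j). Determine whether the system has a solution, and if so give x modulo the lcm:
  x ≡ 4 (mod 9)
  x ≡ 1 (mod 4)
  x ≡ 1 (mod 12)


Moduli 9, 4, 12 are not pairwise coprime, so CRT works modulo lcm(m_i) when all pairwise compatibility conditions hold.
Pairwise compatibility: gcd(m_i, m_j) must divide a_i - a_j for every pair.
Merge one congruence at a time:
  Start: x ≡ 4 (mod 9).
  Combine with x ≡ 1 (mod 4): gcd(9, 4) = 1; 1 - 4 = -3, which IS divisible by 1, so compatible.
    Write x = 4 + 9·t and substitute into x ≡ 1 (mod 4): 9·t ≡ 1 − 4 = -3 (mod 4).
    Reduce coefficients mod 4: 1·t ≡ 1 (mod 4).
    So t ≡ 1 (mod 4).
    Then x = 4 + 9·1 = 13, valid modulo lcm(9, 4) = 36: x ≡ 13 (mod 36).
  Combine with x ≡ 1 (mod 12): gcd(36, 12) = 12; 1 - 13 = -12, which IS divisible by 12, so compatible.
    Write x = 13 + 36·t and substitute into x ≡ 1 (mod 12): 36·t ≡ 1 − 13 = -12 (mod 12).
    Divide the congruence (and modulus) by g = 12: 3·t ≡ -1 (mod 1).
    Modulo 1 every t works; take t = 0.
    Then x = 13 + 36·0 = 13, valid modulo lcm(36, 12) = 36: x ≡ 13 (mod 36).
Verify: 13 mod 9 = 4, 13 mod 4 = 1, 13 mod 12 = 1.

x ≡ 13 (mod 36).


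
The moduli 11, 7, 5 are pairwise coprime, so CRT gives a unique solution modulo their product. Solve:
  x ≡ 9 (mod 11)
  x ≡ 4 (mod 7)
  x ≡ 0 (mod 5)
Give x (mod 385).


Moduli 11, 7, 5 are pairwise coprime; by CRT there is a unique solution modulo M = 11 · 7 · 5 = 385.
Solve pairwise, accumulating the modulus:
  Start with x ≡ 9 (mod 11).
  Combine with x ≡ 4 (mod 7): since gcd(11, 7) = 1, we get a unique residue mod 77.
    Write x = 9 + 11·t and substitute into x ≡ 4 (mod 7): 11·t ≡ 4 − 9 = -5 (mod 7).
    Reduce coefficients mod 7: 4·t ≡ 2 (mod 7).
    The inverse of 4 mod 7 is 2 (since 4·2 = 8 = 1·7 + 1), so t ≡ 2·2 = 4 ≡ 4 (mod 7).
    Then x = 9 + 11·4 = 53, valid modulo lcm(11, 7) = 77: x ≡ 53 (mod 77).
  Combine with x ≡ 0 (mod 5): since gcd(77, 5) = 1, we get a unique residue mod 385.
    Write x = 53 + 77·t and substitute into x ≡ 0 (mod 5): 77·t ≡ 0 − 53 = -53 (mod 5).
    Reduce coefficients mod 5: 2·t ≡ 2 (mod 5).
    The inverse of 2 mod 5 is 3 (since 2·3 = 6 = 1·5 + 1), so t ≡ 3·2 = 6 ≡ 1 (mod 5).
    Then x = 53 + 77·1 = 130, valid modulo lcm(77, 5) = 385: x ≡ 130 (mod 385).
Verify: 130 mod 11 = 9 ✓, 130 mod 7 = 4 ✓, 130 mod 5 = 0 ✓.

x ≡ 130 (mod 385).


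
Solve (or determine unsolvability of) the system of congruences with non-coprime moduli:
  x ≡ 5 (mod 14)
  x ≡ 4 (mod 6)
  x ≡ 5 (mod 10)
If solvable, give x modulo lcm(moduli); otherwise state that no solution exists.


Moduli 14, 6, 10 are not pairwise coprime, so CRT works modulo lcm(m_i) when all pairwise compatibility conditions hold.
Pairwise compatibility: gcd(m_i, m_j) must divide a_i - a_j for every pair.
Merge one congruence at a time:
  Start: x ≡ 5 (mod 14).
  Combine with x ≡ 4 (mod 6): gcd(14, 6) = 2, and 4 - 5 = -1 is NOT divisible by 2.
    ⇒ system is inconsistent (no integer solution).

No solution (the system is inconsistent).


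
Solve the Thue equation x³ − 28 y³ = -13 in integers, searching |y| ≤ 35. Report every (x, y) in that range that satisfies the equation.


The equation is x³ - 28y³ = -13. For fixed y, x³ = 28·y³ − 13, so a solution requires the RHS to be a perfect cube.
Strategy: iterate y from -35 to 35, compute RHS = 28·y³ − 13, and check whether it is a (positive or negative) perfect cube.
Check small values of y:
  y = 0: RHS = -13 is not a perfect cube.
  y = 1: RHS = 15 is not a perfect cube.
  y = -1: RHS = -41 is not a perfect cube.
  y = 2: RHS = 211 is not a perfect cube.
  y = -2: RHS = -237 is not a perfect cube.
  y = 3: RHS = 743 is not a perfect cube.
  y = -3: RHS = -769 is not a perfect cube.
Continuing the search up to |y| = 35 finds no solutions either.
No (x, y) in the scanned range satisfies the equation.

No integer solutions with |y| ≤ 35.


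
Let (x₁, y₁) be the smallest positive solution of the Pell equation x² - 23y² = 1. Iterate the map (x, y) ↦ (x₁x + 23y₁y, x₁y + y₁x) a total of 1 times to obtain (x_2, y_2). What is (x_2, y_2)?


Step 1: Find the fundamental solution (x₁, y₁) of x² - 23y² = 1.
  Expand √23 as a continued fraction. a₀ = ⌊√23⌋ = 4; iterate m_{k+1} = d_k·a_k − m_k, d_{k+1} = (23 − m_{k+1}²)/d_k, a_{k+1} = ⌊(a₀ + m_{k+1})/d_{k+1}⌋ (starting m₀ = 0, d₀ = 1), with convergents p_k = a_k·p_{k-1} + p_{k-2}, q_k = a_k·q_{k-1} + q_{k-2} (p₋₁ = 1, q₋₁ = 0):
  k = 0: a₀ = 4; p₀/q₀ = 4/1; p₀² − 23·q₀² = 16 − 23 = -7.
  k = 1: m = 4, d = 7, a = ⌊(4 + 4)/7⌋ = 1; p/q = (1·4 + 1)/(1·1 + 0) = 5/1; p² − 23·q² = 25 − 23 = 2.
  k = 2: m = 3, d = 2, a = ⌊(4 + 3)/2⌋ = 3; p/q = (3·5 + 4)/(3·1 + 1) = 19/4; p² − 23·q² = 361 − 368 = -7.
  k = 3: m = 3, d = 7, a = ⌊(4 + 3)/7⌋ = 1; p/q = (1·19 + 5)/(1·4 + 1) = 24/5; p² − 23·q² = 576 − 575 = 1.
  The first convergent with p² − 23·q² = 1 gives the fundamental solution (x₁, y₁) = (24, 5).
Step 2: Apply the recurrence (x_{n+1}, y_{n+1}) = (x₁x_n + 23y₁y_n, x₁y_n + y₁x_n) repeatedly.
  From (x_1, y_1) = (24, 5): x_2 = 24·24 + 23·5·5 = 1151; y_2 = 24·5 + 5·24 = 240.
Step 3: Verify x_2² - 23·y_2² = 1324801 - 1324800 = 1 (should be 1). ✓

(x_1, y_1) = (24, 5); (x_2, y_2) = (1151, 240).


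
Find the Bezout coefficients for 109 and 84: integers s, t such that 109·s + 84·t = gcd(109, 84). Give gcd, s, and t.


Euclidean algorithm on (109, 84) — divide until remainder is 0:
  109 = 1 · 84 + 25
  84 = 3 · 25 + 9
  25 = 2 · 9 + 7
  9 = 1 · 7 + 2
  7 = 3 · 2 + 1
  2 = 2 · 1 + 0
gcd(109, 84) = 1.
Track Bezout coefficients alongside the remainders: start with r₀ = 109 = a·1 + b·0 (s = 1, t = 0) and r₁ = 84 = a·0 + b·1 (s = 0, t = 1); each new remainder r_{k+1} = r_{k-1} − q_k·r_k inherits s_{k+1} = s_{k-1} − q_k·s_k, t_{k+1} = t_{k-1} − q_k·t_k, so r_k = a·s_k + b·t_k at every step:
  q = 1: r = 25, s = 1 − 1·0 = 1, t = 0 − 1·1 = -1  (check: 109·1 + 84·(-1) = 25)
  q = 3: r = 9, s = 0 − 3·1 = -3, t = 1 − 3·(-1) = 4  (check: 109·(-3) + 84·4 = 9)
  q = 2: r = 7, s = 1 − 2·(-3) = 7, t = -1 − 2·4 = -9  (check: 109·7 + 84·(-9) = 7)
  q = 1: r = 2, s = -3 − 1·7 = -10, t = 4 − 1·(-9) = 13  (check: 109·(-10) + 84·13 = 2)
  q = 3: r = 1, s = 7 − 3·(-10) = 37, t = -9 − 3·13 = -48  (check: 109·37 + 84·(-48) = 1)
The row with r = 1 (the gcd) gives the Bezout coefficients s = 37, t = -48.
Result: 109 · (37) + 84 · (-48) = 1.

gcd(109, 84) = 1; s = 37, t = -48 (check: 109·37 + 84·(-48) = 1).


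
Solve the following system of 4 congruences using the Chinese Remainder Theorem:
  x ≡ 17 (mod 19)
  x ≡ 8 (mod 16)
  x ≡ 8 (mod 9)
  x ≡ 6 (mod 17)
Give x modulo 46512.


Product of moduli M = 19 · 16 · 9 · 17 = 46512.
Merge one congruence at a time:
  Start: x ≡ 17 (mod 19).
  Combine with x ≡ 8 (mod 16); new modulus lcm = 304.
    Write x = 17 + 19·t and substitute into x ≡ 8 (mod 16): 19·t ≡ 8 − 17 = -9 (mod 16).
    Reduce coefficients mod 16: 3·t ≡ 7 (mod 16).
    The inverse of 3 mod 16 is 11 (since 3·11 = 33 = 2·16 + 1), so t ≡ 11·7 = 77 ≡ 13 (mod 16).
    Then x = 17 + 19·13 = 264, valid modulo lcm(19, 16) = 304: x ≡ 264 (mod 304).
  Combine with x ≡ 8 (mod 9); new modulus lcm = 2736.
    Write x = 264 + 304·t and substitute into x ≡ 8 (mod 9): 304·t ≡ 8 − 264 = -256 (mod 9).
    Reduce coefficients mod 9: 7·t ≡ 5 (mod 9).
    The inverse of 7 mod 9 is 4 (since 7·4 = 28 = 3·9 + 1), so t ≡ 4·5 = 20 ≡ 2 (mod 9).
    Then x = 264 + 304·2 = 872, valid modulo lcm(304, 9) = 2736: x ≡ 872 (mod 2736).
  Combine with x ≡ 6 (mod 17); new modulus lcm = 46512.
    Write x = 872 + 2736·t and substitute into x ≡ 6 (mod 17): 2736·t ≡ 6 − 872 = -866 (mod 17).
    Reduce coefficients mod 17: 16·t ≡ 1 (mod 17).
    The inverse of 16 mod 17 is 16 (since 16·16 = 256 = 15·17 + 1), so t ≡ 16·1 = 16 ≡ 16 (mod 17).
    Then x = 872 + 2736·16 = 44648, valid modulo lcm(2736, 17) = 46512: x ≡ 44648 (mod 46512).
Verify against each original: 44648 mod 19 = 17, 44648 mod 16 = 8, 44648 mod 9 = 8, 44648 mod 17 = 6.

x ≡ 44648 (mod 46512).


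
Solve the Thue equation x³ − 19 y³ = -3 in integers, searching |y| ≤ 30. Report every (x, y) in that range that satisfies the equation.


The equation is x³ - 19y³ = -3. For fixed y, x³ = 19·y³ − 3, so a solution requires the RHS to be a perfect cube.
Strategy: iterate y from -30 to 30, compute RHS = 19·y³ − 3, and check whether it is a (positive or negative) perfect cube.
Check small values of y:
  y = 0: RHS = -3 is not a perfect cube.
  y = 1: RHS = 16 is not a perfect cube.
  y = -1: RHS = -22 is not a perfect cube.
  y = 2: RHS = 149 is not a perfect cube.
  y = -2: RHS = -155 is not a perfect cube.
  y = 3: RHS = 510 is not a perfect cube.
  y = -3: RHS = -516 is not a perfect cube.
Continuing the search up to |y| = 30 finds no solutions either.
No (x, y) in the scanned range satisfies the equation.

No integer solutions with |y| ≤ 30.


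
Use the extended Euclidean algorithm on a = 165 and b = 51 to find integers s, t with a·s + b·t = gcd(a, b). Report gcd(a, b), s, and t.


Euclidean algorithm on (165, 51) — divide until remainder is 0:
  165 = 3 · 51 + 12
  51 = 4 · 12 + 3
  12 = 4 · 3 + 0
gcd(165, 51) = 3.
Track Bezout coefficients alongside the remainders: start with r₀ = 165 = a·1 + b·0 (s = 1, t = 0) and r₁ = 51 = a·0 + b·1 (s = 0, t = 1); each new remainder r_{k+1} = r_{k-1} − q_k·r_k inherits s_{k+1} = s_{k-1} − q_k·s_k, t_{k+1} = t_{k-1} − q_k·t_k, so r_k = a·s_k + b·t_k at every step:
  q = 3: r = 12, s = 1 − 3·0 = 1, t = 0 − 3·1 = -3  (check: 165·1 + 51·(-3) = 12)
  q = 4: r = 3, s = 0 − 4·1 = -4, t = 1 − 4·(-3) = 13  (check: 165·(-4) + 51·13 = 3)
The row with r = 3 (the gcd) gives the Bezout coefficients s = -4, t = 13.
Result: 165 · (-4) + 51 · (13) = 3.

gcd(165, 51) = 3; s = -4, t = 13 (check: 165·(-4) + 51·13 = 3).


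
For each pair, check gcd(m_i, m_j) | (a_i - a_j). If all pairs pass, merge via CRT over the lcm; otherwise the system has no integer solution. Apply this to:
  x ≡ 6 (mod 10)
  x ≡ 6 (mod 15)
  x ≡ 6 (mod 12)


Moduli 10, 15, 12 are not pairwise coprime, so CRT works modulo lcm(m_i) when all pairwise compatibility conditions hold.
Pairwise compatibility: gcd(m_i, m_j) must divide a_i - a_j for every pair.
Merge one congruence at a time:
  Start: x ≡ 6 (mod 10).
  Combine with x ≡ 6 (mod 15): gcd(10, 15) = 5; 6 - 6 = 0, which IS divisible by 5, so compatible.
    Write x = 6 + 10·t and substitute into x ≡ 6 (mod 15): 10·t ≡ 6 − 6 = 0 (mod 15).
    Divide the congruence (and modulus) by g = 5: 2·t ≡ 0 (mod 3).
    The inverse of 2 mod 3 is 2 (since 2·2 = 4 = 1·3 + 1), so t ≡ 2·0 = 0 ≡ 0 (mod 3).
    Then x = 6 + 10·0 = 6, valid modulo lcm(10, 15) = 30: x ≡ 6 (mod 30).
  Combine with x ≡ 6 (mod 12): gcd(30, 12) = 6; 6 - 6 = 0, which IS divisible by 6, so compatible.
    Write x = 6 + 30·t and substitute into x ≡ 6 (mod 12): 30·t ≡ 6 − 6 = 0 (mod 12).
    Divide the congruence (and modulus) by g = 6: 5·t ≡ 0 (mod 2).
    Reduce coefficients mod 2: 1·t ≡ 0 (mod 2).
    So t ≡ 0 (mod 2).
    Then x = 6 + 30·0 = 6, valid modulo lcm(30, 12) = 60: x ≡ 6 (mod 60).
Verify: 6 mod 10 = 6, 6 mod 15 = 6, 6 mod 12 = 6.

x ≡ 6 (mod 60).


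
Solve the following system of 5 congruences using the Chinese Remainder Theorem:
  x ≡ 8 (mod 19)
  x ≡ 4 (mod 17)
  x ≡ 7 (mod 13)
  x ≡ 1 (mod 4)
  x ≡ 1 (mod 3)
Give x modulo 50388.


Product of moduli M = 19 · 17 · 13 · 4 · 3 = 50388.
Merge one congruence at a time:
  Start: x ≡ 8 (mod 19).
  Combine with x ≡ 4 (mod 17); new modulus lcm = 323.
    Write x = 8 + 19·t and substitute into x ≡ 4 (mod 17): 19·t ≡ 4 − 8 = -4 (mod 17).
    Reduce coefficients mod 17: 2·t ≡ 13 (mod 17).
    The inverse of 2 mod 17 is 9 (since 2·9 = 18 = 1·17 + 1), so t ≡ 9·13 = 117 ≡ 15 (mod 17).
    Then x = 8 + 19·15 = 293, valid modulo lcm(19, 17) = 323: x ≡ 293 (mod 323).
  Combine with x ≡ 7 (mod 13); new modulus lcm = 4199.
    Write x = 293 + 323·t and substitute into x ≡ 7 (mod 13): 323·t ≡ 7 − 293 = -286 (mod 13).
    Reduce coefficients mod 13: 11·t ≡ 0 (mod 13).
    The inverse of 11 mod 13 is 6 (since 11·6 = 66 = 5·13 + 1), so t ≡ 6·0 = 0 ≡ 0 (mod 13).
    Then x = 293 + 323·0 = 293, valid modulo lcm(323, 13) = 4199: x ≡ 293 (mod 4199).
  Combine with x ≡ 1 (mod 4); new modulus lcm = 16796.
    Write x = 293 + 4199·t and substitute into x ≡ 1 (mod 4): 4199·t ≡ 1 − 293 = -292 (mod 4).
    Reduce coefficients mod 4: 3·t ≡ 0 (mod 4).
    The inverse of 3 mod 4 is 3 (since 3·3 = 9 = 2·4 + 1), so t ≡ 3·0 = 0 ≡ 0 (mod 4).
    Then x = 293 + 4199·0 = 293, valid modulo lcm(4199, 4) = 16796: x ≡ 293 (mod 16796).
  Combine with x ≡ 1 (mod 3); new modulus lcm = 50388.
    Write x = 293 + 16796·t and substitute into x ≡ 1 (mod 3): 16796·t ≡ 1 − 293 = -292 (mod 3).
    Reduce coefficients mod 3: 2·t ≡ 2 (mod 3).
    The inverse of 2 mod 3 is 2 (since 2·2 = 4 = 1·3 + 1), so t ≡ 2·2 = 4 ≡ 1 (mod 3).
    Then x = 293 + 16796·1 = 17089, valid modulo lcm(16796, 3) = 50388: x ≡ 17089 (mod 50388).
Verify against each original: 17089 mod 19 = 8, 17089 mod 17 = 4, 17089 mod 13 = 7, 17089 mod 4 = 1, 17089 mod 3 = 1.

x ≡ 17089 (mod 50388).


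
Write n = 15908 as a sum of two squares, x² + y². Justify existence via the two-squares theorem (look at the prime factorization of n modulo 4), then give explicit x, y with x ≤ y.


Step 1: Factor n = 15908 = 2^2 · 41 · 97.
Step 2: Check the mod-4 condition on each prime factor: 2 = 2 (special); 41 ≡ 1 (mod 4), exponent 1; 97 ≡ 1 (mod 4), exponent 1.
All primes ≡ 3 (mod 4) appear to even exponent (or don't appear), so by the two-squares theorem n IS expressible as a sum of two squares.
Step 3: Build a representation. Group n = k² · m with k = 2 and m = 41 · 97 = 3977 (a product of primes ≡ 1 (mod 4)); a representation of m scales to one of n via (k·x)² + (k·y)² = k²(x² + y²). Each prime p ≡ 1 (mod 4) is itself a sum of two squares; find a² by testing p − a² for a perfect square:
  41: 41 − 1² = 40, 41 − 2² = 37, 41 − 3² = 32, 41 − 4² = 25 = 5² ⇒ 41 = 4² + 5².
  97: 97 − 1² = 96, 97 − 2² = 93, 97 − 3² = 88, 97 − 4² = 81 = 9² ⇒ 97 = 4² + 9².
  Combine using the Brahmagupta–Fibonacci identity (a² + b²)(c² + d²) = (ac − bd)² + (ad + bc)² = (ac + bd)² + (ad − bc)²:
  41 · 97 = 3977: from (4² + 5²)(4² + 9²), take (4·4 − 5·9, 4·9 + 5·4) = (16 − 45, 36 + 20) = (-29, 56); dropping signs (only squares matter) gives (29, 56); check 29² + 56² = 841 + 3136 = 3977 ✓.
  Scale by k = 2: (2·29, 2·56) = (58, 112).
Step 4: Order so x ≤ y and verify: 58² + 112² = 3364 + 12544 = 15908 = n. ✓

n = 15908 = 58² + 112² (one valid representation with x ≤ y).
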